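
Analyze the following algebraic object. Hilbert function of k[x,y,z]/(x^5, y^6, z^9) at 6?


Need i<5, j<6, k<9 with i+j+k=6.
For each i, j ranges over max(0,6-i-8)..min(5,6-i):
  i=0: j in [0,5] -> 6
  i=1: j in [0,5] -> 6
  i=2: j in [0,4] -> 5
  i=3: j in [0,3] -> 4
  i=4: j in [0,2] -> 3
H(6) = 6+6+5+4+3 = 24


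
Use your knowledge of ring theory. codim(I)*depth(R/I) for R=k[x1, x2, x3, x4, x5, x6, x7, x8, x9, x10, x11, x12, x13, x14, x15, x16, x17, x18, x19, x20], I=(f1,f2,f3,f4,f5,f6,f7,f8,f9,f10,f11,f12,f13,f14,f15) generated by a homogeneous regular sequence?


codim=15, depth=dim(R/I)=20-15=5
Product=15*5=75


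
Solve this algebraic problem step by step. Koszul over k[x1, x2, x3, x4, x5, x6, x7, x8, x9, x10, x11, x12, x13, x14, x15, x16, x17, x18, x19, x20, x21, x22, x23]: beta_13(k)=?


C(n,i)=C(23,13)=1144066


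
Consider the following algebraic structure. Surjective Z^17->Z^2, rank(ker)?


rank(ker) = 17-2 = 15


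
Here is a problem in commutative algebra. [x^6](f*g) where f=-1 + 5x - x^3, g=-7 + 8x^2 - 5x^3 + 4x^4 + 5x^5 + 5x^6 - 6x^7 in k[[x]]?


[x^6] = sum a_i*b_j, i+j=6
  -1*5=-5
  5*5=25
  -1*-5=5
Sum=25


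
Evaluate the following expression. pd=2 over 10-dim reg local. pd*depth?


pd+depth=10
depth=10-2=8
pd*depth=2*8=16


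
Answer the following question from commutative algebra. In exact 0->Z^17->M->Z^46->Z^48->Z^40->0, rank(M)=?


Alt sum=0:
(-1)^0*17 + (-1)^1*? + (-1)^2*46 + (-1)^3*48 + (-1)^4*40=0
rank(M)=55


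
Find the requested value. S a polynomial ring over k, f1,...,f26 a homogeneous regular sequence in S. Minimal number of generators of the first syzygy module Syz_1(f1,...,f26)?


Regular sequence => Koszul complex is the minimal free resolution.
Syz_1 minimally generated by Koszul relations f_i*e_j - f_j*e_i (i<j): mu(Syz_1) = beta_2 = C(m,2) = m(m-1)/2
m=26
26*25/2 = 325


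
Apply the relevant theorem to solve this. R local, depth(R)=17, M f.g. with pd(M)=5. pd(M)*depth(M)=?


pd+depth=17
depth=17-5=12
pd*depth=5*12=60


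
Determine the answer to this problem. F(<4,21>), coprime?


gcd(4,21)=1 => F=ab-a-b=4*21-4-21=84-25=59


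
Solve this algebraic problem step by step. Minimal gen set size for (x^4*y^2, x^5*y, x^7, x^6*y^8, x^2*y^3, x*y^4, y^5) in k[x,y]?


Remove redundant (divisible by others).
x^6*y^8 redundant.
Min: x^7, x^5*y, x^4*y^2, x^2*y^3, x*y^4, y^5
Count=6


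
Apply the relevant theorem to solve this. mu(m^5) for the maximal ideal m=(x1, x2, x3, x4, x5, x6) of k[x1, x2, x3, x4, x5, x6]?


Graded Nakayama: mu(m^d) = dim_k (m^d/m^(d+1)) = #degree-5 monomials in 6 vars
C(n+d-1,d)=C(10,5)=252


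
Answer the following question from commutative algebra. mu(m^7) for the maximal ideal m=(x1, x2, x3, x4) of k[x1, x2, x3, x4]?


Graded Nakayama: mu(m^d) = dim_k (m^d/m^(d+1)) = #degree-7 monomials in 4 vars
C(n+d-1,d)=C(10,7)=120


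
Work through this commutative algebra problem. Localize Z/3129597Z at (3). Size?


3-primary part: 3129597=3^10*53
Size=3^10=59049


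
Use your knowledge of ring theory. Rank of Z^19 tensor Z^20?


rank(M(x)N) = rank(M)*rank(N)
19*20 = 380


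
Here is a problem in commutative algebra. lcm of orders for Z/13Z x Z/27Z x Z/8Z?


Exponent = lcm of the cyclic orders; pairwise coprime => product.
13^1*3^3*2^3=13*27*8=2808


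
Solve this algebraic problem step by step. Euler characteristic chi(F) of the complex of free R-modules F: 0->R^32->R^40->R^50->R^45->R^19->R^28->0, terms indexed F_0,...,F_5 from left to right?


chi = sum (-1)^i * rank:
(-1)^0*32=32
(-1)^1*40=-40
(-1)^2*50=50
(-1)^3*45=-45
(-1)^4*19=19
(-1)^5*28=-28
chi=-12


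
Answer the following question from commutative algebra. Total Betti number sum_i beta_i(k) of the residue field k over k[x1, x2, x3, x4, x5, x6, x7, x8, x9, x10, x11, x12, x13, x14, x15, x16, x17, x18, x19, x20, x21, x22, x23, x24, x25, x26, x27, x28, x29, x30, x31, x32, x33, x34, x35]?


Koszul resolution: beta_i(k)=C(n,i), n=35
sum_i C(35,i) = 2^35 = 34359738368


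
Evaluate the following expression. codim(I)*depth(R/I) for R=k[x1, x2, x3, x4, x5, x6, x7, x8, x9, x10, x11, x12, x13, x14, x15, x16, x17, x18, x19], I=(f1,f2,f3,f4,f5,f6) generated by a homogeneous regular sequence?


codim=6, depth=dim(R/I)=19-6=13
Product=6*13=78


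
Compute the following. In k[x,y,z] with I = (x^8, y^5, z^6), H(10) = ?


Need i<8, j<5, k<6 with i+j+k=10.
For each i, j ranges over max(0,10-i-5)..min(4,10-i):
  i=0: j in [5,4] -> 0
  i=1: j in [4,4] -> 1
  i=2: j in [3,4] -> 2
  i=3: j in [2,4] -> 3
  i=4: j in [1,4] -> 4
  i=5: j in [0,4] -> 5
  i=6: j in [0,4] -> 5
  i=7: j in [0,3] -> 4
H(10) = 0+1+2+3+4+5+5+4 = 24


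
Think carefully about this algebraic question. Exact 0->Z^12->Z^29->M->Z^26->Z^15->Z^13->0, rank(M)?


Alt sum=0:
(-1)^0*12 + (-1)^1*29 + (-1)^2*? + (-1)^3*26 + (-1)^4*15 + (-1)^5*13=0
rank(M)=41


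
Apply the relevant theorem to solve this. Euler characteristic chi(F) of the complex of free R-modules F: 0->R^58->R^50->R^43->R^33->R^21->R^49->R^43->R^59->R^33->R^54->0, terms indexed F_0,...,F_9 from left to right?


chi = sum (-1)^i * rank:
(-1)^0*58=58
(-1)^1*50=-50
(-1)^2*43=43
(-1)^3*33=-33
(-1)^4*21=21
(-1)^5*49=-49
(-1)^6*43=43
(-1)^7*59=-59
(-1)^8*33=33
(-1)^9*54=-54
chi=-47


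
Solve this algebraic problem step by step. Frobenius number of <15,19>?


gcd(15,19)=1 => F=ab-a-b=15*19-15-19=285-34=251


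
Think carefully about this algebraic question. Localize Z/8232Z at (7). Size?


7-primary part: 8232=7^3*24
Size=7^3=343


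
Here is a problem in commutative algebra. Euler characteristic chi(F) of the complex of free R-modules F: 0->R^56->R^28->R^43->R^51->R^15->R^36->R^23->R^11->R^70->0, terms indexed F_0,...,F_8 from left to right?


chi = sum (-1)^i * rank:
(-1)^0*56=56
(-1)^1*28=-28
(-1)^2*43=43
(-1)^3*51=-51
(-1)^4*15=15
(-1)^5*36=-36
(-1)^6*23=23
(-1)^7*11=-11
(-1)^8*70=70
chi=81


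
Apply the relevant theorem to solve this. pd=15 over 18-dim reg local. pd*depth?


pd+depth=18
depth=18-15=3
pd*depth=15*3=45


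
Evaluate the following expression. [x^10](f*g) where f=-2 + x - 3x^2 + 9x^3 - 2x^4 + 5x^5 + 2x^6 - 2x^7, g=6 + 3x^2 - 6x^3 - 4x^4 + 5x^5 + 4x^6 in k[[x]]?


[x^10] = sum a_i*b_j, i+j=10
  -2*4=-8
  5*5=25
  2*-4=-8
  -2*-6=12
Sum=21


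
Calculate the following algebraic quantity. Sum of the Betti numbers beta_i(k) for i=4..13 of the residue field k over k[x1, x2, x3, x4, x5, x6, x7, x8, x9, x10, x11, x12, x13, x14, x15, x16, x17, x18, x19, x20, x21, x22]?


Koszul resolution: beta_i(k)=C(n,i), n=22
C(22,4)=7315, C(22,5)=26334, C(22,6)=74613, C(22,7)=170544, C(22,8)=319770, C(22,9)=497420, C(22,10)=646646, C(22,11)=705432, C(22,12)=646646, C(22,13)=497420
Sum=3592140


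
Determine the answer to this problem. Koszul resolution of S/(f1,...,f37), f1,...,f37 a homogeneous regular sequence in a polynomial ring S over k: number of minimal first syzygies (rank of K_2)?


Regular sequence => Koszul complex is the minimal free resolution.
Syz_1 minimally generated by Koszul relations f_i*e_j - f_j*e_i (i<j): mu(Syz_1) = beta_2 = C(m,2) = m(m-1)/2
m=37
37*36/2 = 666


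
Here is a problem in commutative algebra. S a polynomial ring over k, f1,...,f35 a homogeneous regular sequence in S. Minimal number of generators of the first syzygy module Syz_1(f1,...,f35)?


Regular sequence => Koszul complex is the minimal free resolution.
Syz_1 minimally generated by Koszul relations f_i*e_j - f_j*e_i (i<j): mu(Syz_1) = beta_2 = C(m,2) = m(m-1)/2
m=35
35*34/2 = 595


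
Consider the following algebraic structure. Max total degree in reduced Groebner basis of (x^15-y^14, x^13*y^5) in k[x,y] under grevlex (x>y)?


LT(f1)=x^15, LT(f2)=x^13y^5, lcm=x^15y^5
S(f1,f2) = y^5*f1 - x^2*f2 = -y^19
Reduced GB = {f1, f2, y^19}; degrees 15, 18, 19
Max = 19


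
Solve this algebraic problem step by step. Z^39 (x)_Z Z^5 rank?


rank(M(x)N) = rank(M)*rank(N)
39*5 = 195


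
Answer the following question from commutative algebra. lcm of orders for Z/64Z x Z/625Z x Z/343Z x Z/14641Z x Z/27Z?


Exponent = lcm of the cyclic orders; pairwise coprime => product.
2^6*5^4*7^3*11^4*3^3=64*625*343*14641*27=5423612040000


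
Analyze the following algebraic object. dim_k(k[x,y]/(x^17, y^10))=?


Basis: x^i*y^j, i<17, j<10
17*10=170


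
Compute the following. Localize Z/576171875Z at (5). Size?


5-primary part: 576171875=5^10*59
Size=5^10=9765625


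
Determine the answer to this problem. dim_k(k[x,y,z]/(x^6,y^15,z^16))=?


Basis: x^iy^jz^k, i<6,j<15,k<16
6*15*16=1440


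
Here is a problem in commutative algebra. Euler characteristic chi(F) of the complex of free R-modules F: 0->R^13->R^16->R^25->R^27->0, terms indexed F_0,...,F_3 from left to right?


chi = sum (-1)^i * rank:
(-1)^0*13=13
(-1)^1*16=-16
(-1)^2*25=25
(-1)^3*27=-27
chi=-5


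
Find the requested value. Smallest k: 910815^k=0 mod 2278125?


910815^k mod 2278125:
k=1: 910815
k=2: 189225
k=3: 1977750
k=4: 810000
k=5: 759375
k=6: 0
First zero at k = 6


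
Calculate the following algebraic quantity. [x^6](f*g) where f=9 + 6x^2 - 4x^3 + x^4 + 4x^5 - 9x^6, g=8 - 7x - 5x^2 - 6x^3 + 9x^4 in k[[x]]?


[x^6] = sum a_i*b_j, i+j=6
  6*9=54
  -4*-6=24
  1*-5=-5
  4*-7=-28
  -9*8=-72
Sum=-27


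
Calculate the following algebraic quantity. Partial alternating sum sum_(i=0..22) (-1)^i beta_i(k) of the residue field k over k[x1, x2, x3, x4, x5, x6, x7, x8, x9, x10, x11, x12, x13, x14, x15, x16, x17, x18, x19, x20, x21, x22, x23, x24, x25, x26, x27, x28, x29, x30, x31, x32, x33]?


Koszul resolution: beta_i(k)=C(n,i), n=33
sum_(i=0..p) (-1)^i C(n,i) = (-1)^p C(n-1,p)
(-1)^22*C(32,22) = (-1)^22*64512240 = 64512240


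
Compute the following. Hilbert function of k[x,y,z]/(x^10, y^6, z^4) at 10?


Need i<10, j<6, k<4 with i+j+k=10.
For each i, j ranges over max(0,10-i-3)..min(5,10-i):
  i=0: j in [7,5] -> 0
  i=1: j in [6,5] -> 0
  i=2: j in [5,5] -> 1
  i=3: j in [4,5] -> 2
  i=4: j in [3,5] -> 3
  i=5: j in [2,5] -> 4
  i=6: j in [1,4] -> 4
  i=7: j in [0,3] -> 4
  i=8: j in [0,2] -> 3
  i=9: j in [0,1] -> 2
H(10) = 0+0+1+2+3+4+4+4+3+2 = 23


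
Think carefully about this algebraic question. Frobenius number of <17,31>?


gcd(17,31)=1 => F=ab-a-b=17*31-17-31=527-48=479


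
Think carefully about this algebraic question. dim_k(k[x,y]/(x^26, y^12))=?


Basis: x^i*y^j, i<26, j<12
26*12=312


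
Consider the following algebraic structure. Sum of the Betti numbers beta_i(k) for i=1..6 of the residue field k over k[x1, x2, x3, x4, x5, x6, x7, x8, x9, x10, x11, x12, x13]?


Koszul resolution: beta_i(k)=C(n,i), n=13
C(13,1)=13, C(13,2)=78, C(13,3)=286, C(13,4)=715, C(13,5)=1287, C(13,6)=1716
Sum=4095


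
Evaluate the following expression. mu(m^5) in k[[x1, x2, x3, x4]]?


C(n+d-1,d)=C(8,5)=56


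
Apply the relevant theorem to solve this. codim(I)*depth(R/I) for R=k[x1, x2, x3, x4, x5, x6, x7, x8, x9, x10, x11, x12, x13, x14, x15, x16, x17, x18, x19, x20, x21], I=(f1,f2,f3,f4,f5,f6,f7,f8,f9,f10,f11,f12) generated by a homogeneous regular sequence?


codim=12, depth=dim(R/I)=21-12=9
Product=12*9=108


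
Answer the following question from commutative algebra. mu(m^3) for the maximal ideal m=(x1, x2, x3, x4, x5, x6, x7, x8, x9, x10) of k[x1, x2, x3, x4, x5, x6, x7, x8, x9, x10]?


Graded Nakayama: mu(m^d) = dim_k (m^d/m^(d+1)) = #degree-3 monomials in 10 vars
C(n+d-1,d)=C(12,3)=220


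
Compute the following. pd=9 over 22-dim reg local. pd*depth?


pd+depth=22
depth=22-9=13
pd*depth=9*13=117


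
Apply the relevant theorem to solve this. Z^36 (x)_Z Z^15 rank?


rank(M(x)N) = rank(M)*rank(N)
36*15 = 540


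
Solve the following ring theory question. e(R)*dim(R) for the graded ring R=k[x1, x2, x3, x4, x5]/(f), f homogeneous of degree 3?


e(R)=deg(f)=3, dim(R)=5-1=4
e*dim=3*4=12


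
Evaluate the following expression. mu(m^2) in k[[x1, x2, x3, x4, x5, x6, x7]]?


C(n+d-1,d)=C(8,2)=28


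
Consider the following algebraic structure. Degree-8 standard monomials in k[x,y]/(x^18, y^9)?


k[x,y], I = (x^18, y^9), d = 8
Need i < 18 and d-i < 9.
Range: 0 <= i <= 8.
H(8) = 9


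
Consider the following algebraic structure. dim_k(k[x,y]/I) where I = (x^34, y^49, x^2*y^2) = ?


k[x,y]/I, I = (x^34, y^49, x^2*y^2)
Rect: 34x49=1666. Corner: (34-2)x(49-2)=1504.
dim = 1666-1504 = 162


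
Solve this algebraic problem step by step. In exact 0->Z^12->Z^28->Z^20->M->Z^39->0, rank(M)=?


Alt sum=0:
(-1)^0*12 + (-1)^1*28 + (-1)^2*20 + (-1)^3*? + (-1)^4*39=0
rank(M)=43


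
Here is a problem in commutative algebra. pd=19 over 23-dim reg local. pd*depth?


pd+depth=23
depth=23-19=4
pd*depth=19*4=76


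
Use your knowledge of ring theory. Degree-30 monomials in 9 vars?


C(d+n-1,n-1)=C(38,8)=48903492


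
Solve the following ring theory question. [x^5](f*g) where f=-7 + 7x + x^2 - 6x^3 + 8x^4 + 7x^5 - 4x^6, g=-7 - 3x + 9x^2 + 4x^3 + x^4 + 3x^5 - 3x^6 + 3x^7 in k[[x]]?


[x^5] = sum a_i*b_j, i+j=5
  -7*3=-21
  7*1=7
  1*4=4
  -6*9=-54
  8*-3=-24
  7*-7=-49
Sum=-137


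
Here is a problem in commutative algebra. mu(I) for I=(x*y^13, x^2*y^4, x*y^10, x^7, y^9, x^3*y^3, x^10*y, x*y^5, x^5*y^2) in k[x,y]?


Remove redundant (divisible by others).
x^10*y redundant.
x*y^10 redundant.
x*y^13 redundant.
Min: x^7, x^5*y^2, x^3*y^3, x^2*y^4, x*y^5, y^9
Count=6


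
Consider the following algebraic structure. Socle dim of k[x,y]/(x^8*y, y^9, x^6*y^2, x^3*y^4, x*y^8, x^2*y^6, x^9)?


Socle = ann(m) = span of standard monomials u with x*u, y*u in I (staircase corners).
Minimal generators: x^9, x^8*y, x^6*y^2, x^3*y^4, x^2*y^6, x*y^8, y^9
Corners: y^8, xy^7, x^2y^5, x^5y^3, x^7y, x^8
Socle dim=6


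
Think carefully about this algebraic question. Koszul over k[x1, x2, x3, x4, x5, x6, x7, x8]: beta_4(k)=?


C(n,i)=C(8,4)=70


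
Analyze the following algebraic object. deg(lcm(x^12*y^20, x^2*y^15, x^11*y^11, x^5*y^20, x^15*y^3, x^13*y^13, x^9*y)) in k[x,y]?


lcm = componentwise max:
x: max(12,2,11,5,15,13,9)=15
y: max(20,15,11,20,3,13,1)=20
Total=15+20=35


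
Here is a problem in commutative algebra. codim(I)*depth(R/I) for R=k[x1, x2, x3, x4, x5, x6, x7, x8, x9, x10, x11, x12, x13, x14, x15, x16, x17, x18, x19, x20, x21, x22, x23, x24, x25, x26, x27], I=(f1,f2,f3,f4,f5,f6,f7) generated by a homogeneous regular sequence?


codim=7, depth=dim(R/I)=27-7=20
Product=7*20=140


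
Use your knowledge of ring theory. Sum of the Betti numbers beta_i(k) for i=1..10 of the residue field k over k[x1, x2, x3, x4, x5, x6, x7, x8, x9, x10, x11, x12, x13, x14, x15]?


Koszul resolution: beta_i(k)=C(n,i), n=15
C(15,1)=15, C(15,2)=105, C(15,3)=455, C(15,4)=1365, C(15,5)=3003, C(15,6)=5005, C(15,7)=6435, C(15,8)=6435, C(15,9)=5005, C(15,10)=3003
Sum=30826


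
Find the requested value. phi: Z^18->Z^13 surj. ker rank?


rank(ker) = 18-13 = 5


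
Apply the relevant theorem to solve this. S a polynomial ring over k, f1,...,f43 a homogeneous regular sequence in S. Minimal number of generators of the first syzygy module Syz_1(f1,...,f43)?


Regular sequence => Koszul complex is the minimal free resolution.
Syz_1 minimally generated by Koszul relations f_i*e_j - f_j*e_i (i<j): mu(Syz_1) = beta_2 = C(m,2) = m(m-1)/2
m=43
43*42/2 = 903


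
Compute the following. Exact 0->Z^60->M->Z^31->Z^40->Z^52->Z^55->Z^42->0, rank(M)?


Alt sum=0:
(-1)^0*60 + (-1)^1*? + (-1)^2*31 + (-1)^3*40 + (-1)^4*52 + (-1)^5*55 + (-1)^6*42=0
rank(M)=90


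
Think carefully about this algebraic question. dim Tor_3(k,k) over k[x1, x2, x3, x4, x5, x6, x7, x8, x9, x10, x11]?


Koszul: C(n,i)=C(11,3)=165


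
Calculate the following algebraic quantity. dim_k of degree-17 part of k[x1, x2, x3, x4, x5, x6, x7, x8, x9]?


C(d+n-1,n-1)=C(25,8)=1081575


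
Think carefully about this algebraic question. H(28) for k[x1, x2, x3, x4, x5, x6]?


C(d+n-1,n-1)=C(33,5)=237336


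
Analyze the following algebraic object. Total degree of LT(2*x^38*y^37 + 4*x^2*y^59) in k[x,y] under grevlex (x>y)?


LT: 2*x^38*y^37
deg_x=38, deg_y=37
Total=38+37=75


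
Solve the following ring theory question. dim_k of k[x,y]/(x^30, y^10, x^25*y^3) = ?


k[x,y]/I, I = (x^30, y^10, x^25*y^3)
Rect: 30x10=300. Corner: (30-25)x(10-3)=35.
dim = 300-35 = 265


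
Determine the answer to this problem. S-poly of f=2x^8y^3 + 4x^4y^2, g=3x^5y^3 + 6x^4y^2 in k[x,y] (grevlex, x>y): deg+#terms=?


LT(f)=2x^8y^3, LT(g)=3x^5y^3
lcm(LM)=x^8y^3
S(f,g) (scaled by 6 to clear denominators) = 3*f - 2x^3*g = -12x^7y^2 + 12x^4y^2
2 terms, deg 9.
9+2=11


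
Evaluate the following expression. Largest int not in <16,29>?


gcd(16,29)=1 => F=ab-a-b=16*29-16-29=464-45=419


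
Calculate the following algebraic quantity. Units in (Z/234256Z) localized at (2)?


Local ring = Z/16Z.
phi(16) = 2^3*(2-1) = 8


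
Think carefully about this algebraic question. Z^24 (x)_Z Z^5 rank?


rank(M(x)N) = rank(M)*rank(N)
24*5 = 120


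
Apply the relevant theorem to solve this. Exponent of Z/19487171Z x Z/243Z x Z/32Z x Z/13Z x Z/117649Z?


Exponent = lcm of the cyclic orders; pairwise coprime => product.
11^7*3^5*2^5*13^1*7^6=19487171*243*32*13*117649=231759017142805152


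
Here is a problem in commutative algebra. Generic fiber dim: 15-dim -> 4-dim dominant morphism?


dim(fiber)=dim(X)-dim(Y)=15-4=11


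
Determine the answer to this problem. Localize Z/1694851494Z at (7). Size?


7-primary part: 1694851494=7^10*6
Size=7^10=282475249


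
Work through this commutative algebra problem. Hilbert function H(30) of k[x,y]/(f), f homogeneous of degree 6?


H(t)=d for t>=d-1.
d=6, t=30
H(30)=6


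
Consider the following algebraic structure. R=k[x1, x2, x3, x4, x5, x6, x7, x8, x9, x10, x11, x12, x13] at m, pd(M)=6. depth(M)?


pd+depth=depth(R)=13
depth=13-6=7


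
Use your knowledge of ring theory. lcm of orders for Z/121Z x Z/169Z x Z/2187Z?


Exponent = lcm of the cyclic orders; pairwise coprime => product.
11^2*13^2*3^7=121*169*2187=44721963


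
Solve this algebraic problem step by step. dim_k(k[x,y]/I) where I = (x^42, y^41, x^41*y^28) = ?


k[x,y]/I, I = (x^42, y^41, x^41*y^28)
Rect: 42x41=1722. Corner: (42-41)x(41-28)=13.
dim = 1722-13 = 1709


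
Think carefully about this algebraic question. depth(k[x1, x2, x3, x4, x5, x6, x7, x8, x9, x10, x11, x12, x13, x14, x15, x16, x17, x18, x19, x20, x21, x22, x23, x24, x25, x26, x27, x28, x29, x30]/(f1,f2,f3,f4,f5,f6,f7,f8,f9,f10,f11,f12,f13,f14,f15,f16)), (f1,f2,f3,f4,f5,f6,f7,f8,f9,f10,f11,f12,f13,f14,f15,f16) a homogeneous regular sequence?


depth(R)=30
depth(R/I)=30-16=14


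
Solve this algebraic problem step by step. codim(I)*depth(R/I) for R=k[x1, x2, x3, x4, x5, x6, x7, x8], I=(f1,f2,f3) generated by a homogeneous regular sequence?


codim=3, depth=dim(R/I)=8-3=5
Product=3*5=15


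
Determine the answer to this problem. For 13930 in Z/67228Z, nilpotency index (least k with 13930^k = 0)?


13930^k mod 67228:
k=1: 13930
k=2: 24892
k=3: 50764
k=4: 38416
k=5: 0
First zero at k = 5


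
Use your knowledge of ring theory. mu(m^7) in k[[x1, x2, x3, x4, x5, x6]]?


C(n+d-1,d)=C(12,7)=792


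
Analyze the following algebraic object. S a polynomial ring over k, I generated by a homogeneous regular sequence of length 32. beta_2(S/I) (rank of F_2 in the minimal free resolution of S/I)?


Regular sequence => Koszul complex is the minimal free resolution.
Syz_1 minimally generated by Koszul relations f_i*e_j - f_j*e_i (i<j): mu(Syz_1) = beta_2 = C(m,2) = m(m-1)/2
m=32
32*31/2 = 496


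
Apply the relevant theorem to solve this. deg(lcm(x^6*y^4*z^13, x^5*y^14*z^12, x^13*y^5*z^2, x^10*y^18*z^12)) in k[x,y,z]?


lcm = componentwise max:
x: max(6,5,13,10)=13
y: max(4,14,5,18)=18
z: max(13,12,2,12)=13
Total=13+18+13=44


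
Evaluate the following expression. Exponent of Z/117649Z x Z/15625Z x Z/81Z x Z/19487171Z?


Exponent = lcm of the cyclic orders; pairwise coprime => product.
7^6*5^6*3^4*11^7=117649*15625*81*19487171=2901630322801546875


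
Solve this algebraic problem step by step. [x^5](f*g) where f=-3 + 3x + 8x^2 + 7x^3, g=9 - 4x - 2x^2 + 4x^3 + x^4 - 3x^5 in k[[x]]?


[x^5] = sum a_i*b_j, i+j=5
  -3*-3=9
  3*1=3
  8*4=32
  7*-2=-14
Sum=30


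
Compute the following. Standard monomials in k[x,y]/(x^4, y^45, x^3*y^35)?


k[x,y]/I, I = (x^4, y^45, x^3*y^35)
Rect: 4x45=180. Corner: (4-3)x(45-35)=10.
dim = 180-10 = 170


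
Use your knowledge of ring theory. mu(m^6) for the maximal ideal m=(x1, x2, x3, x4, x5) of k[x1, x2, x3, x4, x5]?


Graded Nakayama: mu(m^d) = dim_k (m^d/m^(d+1)) = #degree-6 monomials in 5 vars
C(n+d-1,d)=C(10,6)=210


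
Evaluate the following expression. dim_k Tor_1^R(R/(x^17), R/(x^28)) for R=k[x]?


Tor_1(R/I,R/J)=(I cap J)/IJ=(x^28)/(x^45)
dim=45-28=min(17,28)=17


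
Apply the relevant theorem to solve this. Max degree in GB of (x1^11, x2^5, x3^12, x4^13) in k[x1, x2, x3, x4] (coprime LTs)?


Pure powers, coprime LTs => already GB.
Degrees: 11, 5, 12, 13
Max=13


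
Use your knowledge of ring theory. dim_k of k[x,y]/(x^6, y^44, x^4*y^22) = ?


k[x,y]/I, I = (x^6, y^44, x^4*y^22)
Rect: 6x44=264. Corner: (6-4)x(44-22)=44.
dim = 264-44 = 220


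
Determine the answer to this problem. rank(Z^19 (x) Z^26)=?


rank(M(x)N) = rank(M)*rank(N)
19*26 = 494


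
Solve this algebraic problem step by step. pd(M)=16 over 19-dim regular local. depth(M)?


pd+depth=depth(R)=19
depth=19-16=3


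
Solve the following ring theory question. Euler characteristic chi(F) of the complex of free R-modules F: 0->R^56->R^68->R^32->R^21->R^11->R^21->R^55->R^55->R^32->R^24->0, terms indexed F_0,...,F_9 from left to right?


chi = sum (-1)^i * rank:
(-1)^0*56=56
(-1)^1*68=-68
(-1)^2*32=32
(-1)^3*21=-21
(-1)^4*11=11
(-1)^5*21=-21
(-1)^6*55=55
(-1)^7*55=-55
(-1)^8*32=32
(-1)^9*24=-24
chi=-3


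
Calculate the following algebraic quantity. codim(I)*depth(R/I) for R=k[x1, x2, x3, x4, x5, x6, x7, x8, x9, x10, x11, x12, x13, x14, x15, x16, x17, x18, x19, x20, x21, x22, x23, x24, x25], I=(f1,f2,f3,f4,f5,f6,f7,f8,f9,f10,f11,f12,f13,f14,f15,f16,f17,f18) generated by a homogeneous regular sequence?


codim=18, depth=dim(R/I)=25-18=7
Product=18*7=126


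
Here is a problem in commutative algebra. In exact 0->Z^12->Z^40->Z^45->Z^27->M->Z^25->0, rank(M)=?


Alt sum=0:
(-1)^0*12 + (-1)^1*40 + (-1)^2*45 + (-1)^3*27 + (-1)^4*? + (-1)^5*25=0
rank(M)=35


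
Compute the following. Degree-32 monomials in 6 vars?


C(d+n-1,n-1)=C(37,5)=435897


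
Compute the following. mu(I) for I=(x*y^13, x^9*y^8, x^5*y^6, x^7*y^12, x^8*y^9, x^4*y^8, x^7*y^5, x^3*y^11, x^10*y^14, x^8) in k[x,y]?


Remove redundant (divisible by others).
x^7*y^12 redundant.
x^9*y^8 redundant.
x^10*y^14 redundant.
x^8*y^9 redundant.
Min: x^8, x^7*y^5, x^5*y^6, x^4*y^8, x^3*y^11, x*y^13
Count=6


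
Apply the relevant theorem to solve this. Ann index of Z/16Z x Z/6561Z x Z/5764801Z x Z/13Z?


Exponent = lcm of the cyclic orders; pairwise coprime => product.
2^4*3^8*7^8*13^1=16*6561*5764801*13=7867154747088


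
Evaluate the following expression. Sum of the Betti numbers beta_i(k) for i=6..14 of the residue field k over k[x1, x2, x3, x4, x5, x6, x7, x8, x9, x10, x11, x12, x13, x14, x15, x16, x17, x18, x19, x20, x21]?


Koszul resolution: beta_i(k)=C(n,i), n=21
C(21,6)=54264, C(21,7)=116280, C(21,8)=203490, C(21,9)=293930, C(21,10)=352716, C(21,11)=352716, C(21,12)=293930, C(21,13)=203490, C(21,14)=116280
Sum=1987096


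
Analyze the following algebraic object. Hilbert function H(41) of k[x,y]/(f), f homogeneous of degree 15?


H(t)=d for t>=d-1.
d=15, t=41
H(41)=15


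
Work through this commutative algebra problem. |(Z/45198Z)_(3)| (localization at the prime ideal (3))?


3-primary part: 45198=3^6*62
Size=3^6=729


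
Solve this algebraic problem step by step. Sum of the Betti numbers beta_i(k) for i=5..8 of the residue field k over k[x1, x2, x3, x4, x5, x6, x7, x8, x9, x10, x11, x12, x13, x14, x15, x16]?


Koszul resolution: beta_i(k)=C(n,i), n=16
C(16,5)=4368, C(16,6)=8008, C(16,7)=11440, C(16,8)=12870
Sum=36686


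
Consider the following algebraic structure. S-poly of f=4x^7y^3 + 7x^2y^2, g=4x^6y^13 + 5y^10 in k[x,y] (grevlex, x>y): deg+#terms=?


LT(f)=4x^7y^3, LT(g)=4x^6y^13
lcm(LM)=x^7y^13
S(f,g) (scaled by 16 to clear denominators) = 4y^10*f - 4x*g = 28x^2y^12 - 20xy^10
2 terms, deg 14.
14+2=16


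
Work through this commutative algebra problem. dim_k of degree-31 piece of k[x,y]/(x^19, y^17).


k[x,y], I = (x^19, y^17), d = 31
Need i < 19 and d-i < 17.
Range: 15 <= i <= 18.
H(31) = 4


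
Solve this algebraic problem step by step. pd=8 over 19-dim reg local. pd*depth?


pd+depth=19
depth=19-8=11
pd*depth=8*11=88


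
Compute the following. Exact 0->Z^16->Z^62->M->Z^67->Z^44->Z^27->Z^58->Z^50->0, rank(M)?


Alt sum=0:
(-1)^0*16 + (-1)^1*62 + (-1)^2*? + (-1)^3*67 + (-1)^4*44 + (-1)^5*27 + (-1)^6*58 + (-1)^7*50=0
rank(M)=88


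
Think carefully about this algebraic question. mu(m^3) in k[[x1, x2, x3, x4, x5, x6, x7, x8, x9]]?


C(n+d-1,d)=C(11,3)=165


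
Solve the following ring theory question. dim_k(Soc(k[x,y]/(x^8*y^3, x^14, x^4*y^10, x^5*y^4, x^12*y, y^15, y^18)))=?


Socle = ann(m) = span of standard monomials u with x*u, y*u in I (staircase corners).
Redundant generators: y^18
Minimal generators: x^14, x^12*y, x^8*y^3, x^5*y^4, x^4*y^10, y^15
Corners: x^3y^14, x^4y^9, x^7y^3, x^11y^2, x^13
Socle dim=5


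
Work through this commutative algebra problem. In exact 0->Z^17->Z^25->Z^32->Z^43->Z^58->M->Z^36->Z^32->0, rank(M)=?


Alt sum=0:
(-1)^0*17 + (-1)^1*25 + (-1)^2*32 + (-1)^3*43 + (-1)^4*58 + (-1)^5*? + (-1)^6*36 + (-1)^7*32=0
rank(M)=43


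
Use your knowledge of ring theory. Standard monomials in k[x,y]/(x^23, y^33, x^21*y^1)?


k[x,y]/I, I = (x^23, y^33, x^21*y^1)
Rect: 23x33=759. Corner: (23-21)x(33-1)=64.
dim = 759-64 = 695


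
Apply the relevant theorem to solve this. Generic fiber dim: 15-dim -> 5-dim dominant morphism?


dim(fiber)=dim(X)-dim(Y)=15-5=10


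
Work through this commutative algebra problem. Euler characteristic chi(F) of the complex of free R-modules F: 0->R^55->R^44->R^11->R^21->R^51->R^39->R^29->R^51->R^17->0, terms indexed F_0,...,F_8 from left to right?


chi = sum (-1)^i * rank:
(-1)^0*55=55
(-1)^1*44=-44
(-1)^2*11=11
(-1)^3*21=-21
(-1)^4*51=51
(-1)^5*39=-39
(-1)^6*29=29
(-1)^7*51=-51
(-1)^8*17=17
chi=8


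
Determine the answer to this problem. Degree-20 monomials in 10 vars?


C(d+n-1,n-1)=C(29,9)=10015005


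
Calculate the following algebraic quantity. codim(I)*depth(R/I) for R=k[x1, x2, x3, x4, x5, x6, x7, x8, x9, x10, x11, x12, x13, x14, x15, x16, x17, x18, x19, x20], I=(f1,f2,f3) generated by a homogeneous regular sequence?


codim=3, depth=dim(R/I)=20-3=17
Product=3*17=51


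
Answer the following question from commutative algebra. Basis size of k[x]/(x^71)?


Basis: 1,x,...,x^70
dim=71


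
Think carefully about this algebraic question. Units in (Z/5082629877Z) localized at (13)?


Local ring = Z/62748517Z.
phi(62748517) = 13^6*(13-1) = 57921708


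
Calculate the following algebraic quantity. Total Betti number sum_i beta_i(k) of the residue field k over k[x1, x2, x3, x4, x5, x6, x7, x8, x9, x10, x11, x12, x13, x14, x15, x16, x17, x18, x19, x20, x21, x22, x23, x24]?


Koszul resolution: beta_i(k)=C(n,i), n=24
sum_i C(24,i) = 2^24 = 16777216


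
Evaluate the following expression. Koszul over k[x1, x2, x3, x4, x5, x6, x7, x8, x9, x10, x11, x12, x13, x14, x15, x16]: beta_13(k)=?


C(n,i)=C(16,13)=560


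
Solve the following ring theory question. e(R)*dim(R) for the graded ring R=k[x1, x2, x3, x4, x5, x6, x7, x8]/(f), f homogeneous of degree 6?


e(R)=deg(f)=6, dim(R)=8-1=7
e*dim=6*7=42


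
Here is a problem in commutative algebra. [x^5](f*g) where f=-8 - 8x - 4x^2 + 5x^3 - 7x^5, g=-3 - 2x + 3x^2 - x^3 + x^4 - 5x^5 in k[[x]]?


[x^5] = sum a_i*b_j, i+j=5
  -8*-5=40
  -8*1=-8
  -4*-1=4
  5*3=15
  -7*-3=21
Sum=72


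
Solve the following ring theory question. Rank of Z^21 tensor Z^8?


rank(M(x)N) = rank(M)*rank(N)
21*8 = 168


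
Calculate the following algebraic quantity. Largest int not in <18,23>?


gcd(18,23)=1 => F=ab-a-b=18*23-18-23=414-41=373


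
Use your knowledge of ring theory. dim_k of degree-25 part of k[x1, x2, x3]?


C(d+n-1,n-1)=C(27,2)=351


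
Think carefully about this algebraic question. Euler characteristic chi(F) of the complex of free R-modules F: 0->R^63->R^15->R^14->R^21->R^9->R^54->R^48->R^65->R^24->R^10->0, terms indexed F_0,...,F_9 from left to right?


chi = sum (-1)^i * rank:
(-1)^0*63=63
(-1)^1*15=-15
(-1)^2*14=14
(-1)^3*21=-21
(-1)^4*9=9
(-1)^5*54=-54
(-1)^6*48=48
(-1)^7*65=-65
(-1)^8*24=24
(-1)^9*10=-10
chi=-7


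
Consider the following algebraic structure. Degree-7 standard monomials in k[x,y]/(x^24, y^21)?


k[x,y], I = (x^24, y^21), d = 7
Need i < 24 and d-i < 21.
Range: 0 <= i <= 7.
H(7) = 8


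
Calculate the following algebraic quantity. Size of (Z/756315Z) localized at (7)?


7-primary part: 756315=7^5*45
Size=7^5=16807


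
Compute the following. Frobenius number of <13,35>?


gcd(13,35)=1 => F=ab-a-b=13*35-13-35=455-48=407


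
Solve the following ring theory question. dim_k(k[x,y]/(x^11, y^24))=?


Basis: x^i*y^j, i<11, j<24
11*24=264


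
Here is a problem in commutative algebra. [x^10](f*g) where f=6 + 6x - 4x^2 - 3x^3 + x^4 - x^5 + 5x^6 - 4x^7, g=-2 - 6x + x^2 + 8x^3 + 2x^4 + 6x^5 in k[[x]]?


[x^10] = sum a_i*b_j, i+j=10
  -1*6=-6
  5*2=10
  -4*8=-32
Sum=-28


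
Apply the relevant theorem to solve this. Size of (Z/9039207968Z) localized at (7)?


7-primary part: 9039207968=7^10*32
Size=7^10=282475249


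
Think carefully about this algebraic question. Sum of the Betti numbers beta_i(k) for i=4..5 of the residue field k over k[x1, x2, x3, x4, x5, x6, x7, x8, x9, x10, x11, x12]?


Koszul resolution: beta_i(k)=C(n,i), n=12
C(12,4)=495, C(12,5)=792
Sum=1287


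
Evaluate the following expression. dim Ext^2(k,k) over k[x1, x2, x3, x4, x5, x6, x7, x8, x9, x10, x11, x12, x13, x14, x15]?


C(n,i)=C(15,2)=105


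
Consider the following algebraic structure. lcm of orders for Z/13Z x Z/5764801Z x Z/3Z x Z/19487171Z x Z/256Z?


Exponent = lcm of the cyclic orders; pairwise coprime => product.
13^1*7^8*3^1*11^7*2^8=13*5764801*3*19487171*256=1121599194073822464


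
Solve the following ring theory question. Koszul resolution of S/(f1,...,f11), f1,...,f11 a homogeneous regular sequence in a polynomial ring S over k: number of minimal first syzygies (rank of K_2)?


Regular sequence => Koszul complex is the minimal free resolution.
Syz_1 minimally generated by Koszul relations f_i*e_j - f_j*e_i (i<j): mu(Syz_1) = beta_2 = C(m,2) = m(m-1)/2
m=11
11*10/2 = 55


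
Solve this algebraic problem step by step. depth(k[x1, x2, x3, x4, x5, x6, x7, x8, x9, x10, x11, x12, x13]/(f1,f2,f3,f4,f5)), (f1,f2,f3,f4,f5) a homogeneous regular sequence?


depth(R)=13
depth(R/I)=13-5=8


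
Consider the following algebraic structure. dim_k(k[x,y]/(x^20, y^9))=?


Basis: x^i*y^j, i<20, j<9
20*9=180


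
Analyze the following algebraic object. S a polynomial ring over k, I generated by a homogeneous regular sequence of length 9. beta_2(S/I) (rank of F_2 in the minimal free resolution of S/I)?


Regular sequence => Koszul complex is the minimal free resolution.
Syz_1 minimally generated by Koszul relations f_i*e_j - f_j*e_i (i<j): mu(Syz_1) = beta_2 = C(m,2) = m(m-1)/2
m=9
9*8/2 = 36


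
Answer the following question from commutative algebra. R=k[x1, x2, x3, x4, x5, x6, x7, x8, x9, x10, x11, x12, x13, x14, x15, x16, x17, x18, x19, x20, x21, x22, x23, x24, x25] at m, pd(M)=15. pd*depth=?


pd+depth=25
depth=25-15=10
pd*depth=15*10=150


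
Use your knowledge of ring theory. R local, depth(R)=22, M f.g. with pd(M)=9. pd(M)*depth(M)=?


pd+depth=22
depth=22-9=13
pd*depth=9*13=117


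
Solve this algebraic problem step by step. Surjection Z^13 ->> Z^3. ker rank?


rank(ker) = 13-3 = 10


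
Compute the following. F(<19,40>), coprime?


gcd(19,40)=1 => F=ab-a-b=19*40-19-40=760-59=701


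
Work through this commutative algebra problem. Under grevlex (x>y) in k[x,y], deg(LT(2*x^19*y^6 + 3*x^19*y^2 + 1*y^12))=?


LT: 2*x^19*y^6
deg_x=19, deg_y=6
Total=19+6=25


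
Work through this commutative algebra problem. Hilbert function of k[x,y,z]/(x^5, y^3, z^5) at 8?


Need i<5, j<3, k<5 with i+j+k=8.
For each i, j ranges over max(0,8-i-4)..min(2,8-i):
  i=0: j in [4,2] -> 0
  i=1: j in [3,2] -> 0
  i=2: j in [2,2] -> 1
  i=3: j in [1,2] -> 2
  i=4: j in [0,2] -> 3
H(8) = 0+0+1+2+3 = 6


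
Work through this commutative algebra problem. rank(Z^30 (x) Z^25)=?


rank(M(x)N) = rank(M)*rank(N)
30*25 = 750


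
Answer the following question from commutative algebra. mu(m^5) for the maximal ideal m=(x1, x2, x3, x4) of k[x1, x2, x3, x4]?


Graded Nakayama: mu(m^d) = dim_k (m^d/m^(d+1)) = #degree-5 monomials in 4 vars
C(n+d-1,d)=C(8,5)=56


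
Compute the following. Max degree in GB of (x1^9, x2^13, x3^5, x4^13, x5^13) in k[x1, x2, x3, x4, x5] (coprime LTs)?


Pure powers, coprime LTs => already GB.
Degrees: 9, 13, 5, 13, 13
Max=13


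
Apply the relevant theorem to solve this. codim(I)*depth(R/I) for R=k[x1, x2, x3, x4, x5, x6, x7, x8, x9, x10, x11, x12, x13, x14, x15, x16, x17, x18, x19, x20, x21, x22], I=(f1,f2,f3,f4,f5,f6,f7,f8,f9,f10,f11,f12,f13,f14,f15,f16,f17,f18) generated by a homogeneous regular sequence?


codim=18, depth=dim(R/I)=22-18=4
Product=18*4=72


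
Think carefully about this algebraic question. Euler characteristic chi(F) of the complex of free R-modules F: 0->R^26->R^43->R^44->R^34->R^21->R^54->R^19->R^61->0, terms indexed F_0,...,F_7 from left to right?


chi = sum (-1)^i * rank:
(-1)^0*26=26
(-1)^1*43=-43
(-1)^2*44=44
(-1)^3*34=-34
(-1)^4*21=21
(-1)^5*54=-54
(-1)^6*19=19
(-1)^7*61=-61
chi=-82


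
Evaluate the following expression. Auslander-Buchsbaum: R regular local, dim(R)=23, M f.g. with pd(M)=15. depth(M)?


pd+depth=depth(R)=23
depth=23-15=8


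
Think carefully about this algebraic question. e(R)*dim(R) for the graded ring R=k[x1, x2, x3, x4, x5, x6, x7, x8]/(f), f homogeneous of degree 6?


e(R)=deg(f)=6, dim(R)=8-1=7
e*dim=6*7=42


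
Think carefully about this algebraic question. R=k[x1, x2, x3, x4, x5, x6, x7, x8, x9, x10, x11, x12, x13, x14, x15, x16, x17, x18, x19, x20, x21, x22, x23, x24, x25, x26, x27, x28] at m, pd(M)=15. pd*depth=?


pd+depth=28
depth=28-15=13
pd*depth=15*13=195


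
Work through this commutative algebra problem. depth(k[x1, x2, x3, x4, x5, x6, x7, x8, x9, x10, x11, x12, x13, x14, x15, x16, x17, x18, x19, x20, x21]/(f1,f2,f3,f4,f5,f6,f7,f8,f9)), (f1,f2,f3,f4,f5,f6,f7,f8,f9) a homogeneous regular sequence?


depth(R)=21
depth(R/I)=21-9=12


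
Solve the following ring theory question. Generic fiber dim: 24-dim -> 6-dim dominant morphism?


dim(fiber)=dim(X)-dim(Y)=24-6=18


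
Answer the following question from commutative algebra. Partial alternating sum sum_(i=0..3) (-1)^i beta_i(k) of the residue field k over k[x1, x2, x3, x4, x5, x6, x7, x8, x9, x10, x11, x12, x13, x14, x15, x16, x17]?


Koszul resolution: beta_i(k)=C(n,i), n=17
sum_(i=0..p) (-1)^i C(n,i) = (-1)^p C(n-1,p)
(-1)^3*C(16,3) = (-1)^3*560 = -560


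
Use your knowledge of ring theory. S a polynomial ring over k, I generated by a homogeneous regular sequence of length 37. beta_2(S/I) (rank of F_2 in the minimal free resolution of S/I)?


Regular sequence => Koszul complex is the minimal free resolution.
Syz_1 minimally generated by Koszul relations f_i*e_j - f_j*e_i (i<j): mu(Syz_1) = beta_2 = C(m,2) = m(m-1)/2
m=37
37*36/2 = 666


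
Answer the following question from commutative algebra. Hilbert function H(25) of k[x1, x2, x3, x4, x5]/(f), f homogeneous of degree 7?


C(29,4)-C(22,4)=23751-7315=16436


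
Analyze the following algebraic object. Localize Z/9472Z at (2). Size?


2-primary part: 9472=2^8*37
Size=2^8=256


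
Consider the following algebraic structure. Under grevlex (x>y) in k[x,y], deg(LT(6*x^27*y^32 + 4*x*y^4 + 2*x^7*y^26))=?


LT: 6*x^27*y^32
deg_x=27, deg_y=32
Total=27+32=59


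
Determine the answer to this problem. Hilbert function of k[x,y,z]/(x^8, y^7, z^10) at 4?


Need i<8, j<7, k<10 with i+j+k=4.
For each i, j ranges over max(0,4-i-9)..min(6,4-i):
  i=0: j in [0,4] -> 5
  i=1: j in [0,3] -> 4
  i=2: j in [0,2] -> 3
  i=3: j in [0,1] -> 2
  i=4: j in [0,0] -> 1
H(4) = 5+4+3+2+1 = 15


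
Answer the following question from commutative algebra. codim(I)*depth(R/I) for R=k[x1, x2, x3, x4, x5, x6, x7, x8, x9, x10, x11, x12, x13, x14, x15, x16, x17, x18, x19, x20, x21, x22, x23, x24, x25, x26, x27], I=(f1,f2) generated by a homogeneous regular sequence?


codim=2, depth=dim(R/I)=27-2=25
Product=2*25=50


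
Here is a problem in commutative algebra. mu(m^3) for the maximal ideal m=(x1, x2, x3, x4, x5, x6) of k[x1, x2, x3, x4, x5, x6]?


Graded Nakayama: mu(m^d) = dim_k (m^d/m^(d+1)) = #degree-3 monomials in 6 vars
C(n+d-1,d)=C(8,3)=56


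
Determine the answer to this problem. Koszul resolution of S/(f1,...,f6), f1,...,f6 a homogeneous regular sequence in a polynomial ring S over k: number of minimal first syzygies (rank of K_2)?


Regular sequence => Koszul complex is the minimal free resolution.
Syz_1 minimally generated by Koszul relations f_i*e_j - f_j*e_i (i<j): mu(Syz_1) = beta_2 = C(m,2) = m(m-1)/2
m=6
6*5/2 = 15


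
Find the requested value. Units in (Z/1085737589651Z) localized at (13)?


Local ring = Z/815730721Z.
phi(815730721) = 13^7*(13-1) = 752982204


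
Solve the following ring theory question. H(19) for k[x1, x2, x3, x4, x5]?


C(d+n-1,n-1)=C(23,4)=8855


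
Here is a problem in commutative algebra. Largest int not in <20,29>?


gcd(20,29)=1 => F=ab-a-b=20*29-20-29=580-49=531


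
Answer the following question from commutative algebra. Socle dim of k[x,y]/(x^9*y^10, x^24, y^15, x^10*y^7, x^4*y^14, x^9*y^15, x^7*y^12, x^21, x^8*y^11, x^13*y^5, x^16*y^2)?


Socle = ann(m) = span of standard monomials u with x*u, y*u in I (staircase corners).
Redundant generators: x^9*y^15, x^24
Minimal generators: x^21, x^16*y^2, x^13*y^5, x^10*y^7, x^9*y^10, x^8*y^11, x^7*y^12, x^4*y^14, y^15
Corners: x^3y^14, x^6y^13, x^7y^11, x^8y^10, x^9y^9, x^12y^6, x^15y^4, x^20y
Socle dim=8


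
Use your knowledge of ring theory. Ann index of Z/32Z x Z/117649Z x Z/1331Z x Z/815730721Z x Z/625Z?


Exponent = lcm of the cyclic orders; pairwise coprime => product.
2^5*7^6*11^3*13^8*5^4=32*117649*1331*815730721*625=2554718833697009980000


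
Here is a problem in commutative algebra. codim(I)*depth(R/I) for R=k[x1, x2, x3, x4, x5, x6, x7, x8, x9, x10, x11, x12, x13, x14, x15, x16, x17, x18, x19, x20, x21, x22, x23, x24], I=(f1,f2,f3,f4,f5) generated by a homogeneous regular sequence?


codim=5, depth=dim(R/I)=24-5=19
Product=5*19=95


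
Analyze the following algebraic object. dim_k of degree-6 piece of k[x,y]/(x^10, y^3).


k[x,y], I = (x^10, y^3), d = 6
Need i < 10 and d-i < 3.
Range: 4 <= i <= 6.
H(6) = 3


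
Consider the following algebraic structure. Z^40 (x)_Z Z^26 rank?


rank(M(x)N) = rank(M)*rank(N)
40*26 = 1040


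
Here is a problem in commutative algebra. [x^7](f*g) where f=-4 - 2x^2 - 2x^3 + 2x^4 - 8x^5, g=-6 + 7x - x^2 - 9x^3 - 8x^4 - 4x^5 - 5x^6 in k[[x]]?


[x^7] = sum a_i*b_j, i+j=7
  -2*-4=8
  -2*-8=16
  2*-9=-18
  -8*-1=8
Sum=14
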